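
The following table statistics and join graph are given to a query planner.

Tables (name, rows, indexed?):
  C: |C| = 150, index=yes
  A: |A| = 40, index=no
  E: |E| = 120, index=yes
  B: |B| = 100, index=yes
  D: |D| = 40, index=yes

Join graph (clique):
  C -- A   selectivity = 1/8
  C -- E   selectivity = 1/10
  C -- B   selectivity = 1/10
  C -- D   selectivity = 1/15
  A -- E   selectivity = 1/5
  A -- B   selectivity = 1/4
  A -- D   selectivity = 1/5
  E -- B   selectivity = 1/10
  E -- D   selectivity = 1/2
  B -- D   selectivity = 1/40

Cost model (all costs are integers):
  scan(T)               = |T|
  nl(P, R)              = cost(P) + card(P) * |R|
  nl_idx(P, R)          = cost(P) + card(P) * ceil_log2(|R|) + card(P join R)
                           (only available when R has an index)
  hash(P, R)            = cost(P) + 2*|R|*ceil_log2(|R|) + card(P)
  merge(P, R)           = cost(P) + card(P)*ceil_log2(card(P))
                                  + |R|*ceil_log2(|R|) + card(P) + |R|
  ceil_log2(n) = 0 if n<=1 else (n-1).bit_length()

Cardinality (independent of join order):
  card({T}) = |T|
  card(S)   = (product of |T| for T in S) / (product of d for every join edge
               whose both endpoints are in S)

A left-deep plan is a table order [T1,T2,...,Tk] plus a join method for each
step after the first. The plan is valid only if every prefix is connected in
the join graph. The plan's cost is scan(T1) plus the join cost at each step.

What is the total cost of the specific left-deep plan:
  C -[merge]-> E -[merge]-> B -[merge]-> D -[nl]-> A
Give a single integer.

step 1: scan C: cost=150, card=150
step 2: join E via merge
    card(P join E) = 150*120/(10) = 1800
    cost = 150 + 150*8 + 120*7 + 150 + 120 = 2460
step 3: join B via merge
    card(P join B) = 1800*100/(10*10) = 1800
    cost = 2460 + 1800*11 + 100*7 + 1800 + 100 = 24860
step 4: join D via merge
    card(P join D) = 1800*40/(15*2*40) = 60
    cost = 24860 + 1800*11 + 40*6 + 1800 + 40 = 46740
step 5: join A via nl
    card(P join A) = 60*40/(8*5*4*5) = 3
    cost = 46740 + 60*40 = 49140

49140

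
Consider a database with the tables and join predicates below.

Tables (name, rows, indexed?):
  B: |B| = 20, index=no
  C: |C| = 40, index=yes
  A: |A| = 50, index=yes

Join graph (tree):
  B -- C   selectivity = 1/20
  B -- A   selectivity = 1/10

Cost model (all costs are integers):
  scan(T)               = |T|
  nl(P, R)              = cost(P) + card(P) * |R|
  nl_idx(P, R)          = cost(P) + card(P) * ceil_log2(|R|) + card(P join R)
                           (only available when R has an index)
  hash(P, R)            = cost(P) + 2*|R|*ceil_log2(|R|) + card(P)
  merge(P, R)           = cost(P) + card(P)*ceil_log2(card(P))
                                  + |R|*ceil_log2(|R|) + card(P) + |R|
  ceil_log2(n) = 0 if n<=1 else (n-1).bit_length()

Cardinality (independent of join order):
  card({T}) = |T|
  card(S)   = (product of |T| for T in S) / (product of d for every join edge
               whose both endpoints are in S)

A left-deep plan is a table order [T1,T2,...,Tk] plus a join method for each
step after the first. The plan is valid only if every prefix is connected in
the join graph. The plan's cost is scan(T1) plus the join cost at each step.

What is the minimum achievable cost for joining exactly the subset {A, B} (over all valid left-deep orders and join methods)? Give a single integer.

240

Selinger DP over subsets of {A,B}:
  {B}: scan cost=20, card=20
  {A}: scan cost=50, card=50
  {AB}: card=100; try (A,nl_idx)→240, (B,hash)→300, (A,merge)→490, (B,merge)→520, (A,hash)→640, (A,nl)→1020 …(+1); best=240 via (A,nl_idx)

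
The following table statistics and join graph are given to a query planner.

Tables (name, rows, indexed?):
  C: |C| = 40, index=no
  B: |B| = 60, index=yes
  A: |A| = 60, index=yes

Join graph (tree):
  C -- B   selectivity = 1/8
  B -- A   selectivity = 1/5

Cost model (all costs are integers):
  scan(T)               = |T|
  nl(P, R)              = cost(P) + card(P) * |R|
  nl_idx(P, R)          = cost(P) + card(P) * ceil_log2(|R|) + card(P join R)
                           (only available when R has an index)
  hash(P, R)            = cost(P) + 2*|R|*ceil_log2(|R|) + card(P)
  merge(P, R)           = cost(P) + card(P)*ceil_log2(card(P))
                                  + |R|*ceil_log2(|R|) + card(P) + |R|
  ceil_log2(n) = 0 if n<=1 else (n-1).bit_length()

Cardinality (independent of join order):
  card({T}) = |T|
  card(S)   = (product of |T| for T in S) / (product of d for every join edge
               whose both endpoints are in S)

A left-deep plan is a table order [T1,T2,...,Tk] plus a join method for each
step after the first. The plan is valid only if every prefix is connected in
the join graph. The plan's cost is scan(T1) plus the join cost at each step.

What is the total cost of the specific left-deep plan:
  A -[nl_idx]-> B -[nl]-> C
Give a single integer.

29940

step 1: scan A: cost=60, card=60
step 2: join B via nl_idx
    card(P join B) = 60*60/(5) = 720
    cost = 60 + 60*6 + 720 = 1140
step 3: join C via nl
    card(P join C) = 720*40/(8) = 3600
    cost = 1140 + 720*40 = 29940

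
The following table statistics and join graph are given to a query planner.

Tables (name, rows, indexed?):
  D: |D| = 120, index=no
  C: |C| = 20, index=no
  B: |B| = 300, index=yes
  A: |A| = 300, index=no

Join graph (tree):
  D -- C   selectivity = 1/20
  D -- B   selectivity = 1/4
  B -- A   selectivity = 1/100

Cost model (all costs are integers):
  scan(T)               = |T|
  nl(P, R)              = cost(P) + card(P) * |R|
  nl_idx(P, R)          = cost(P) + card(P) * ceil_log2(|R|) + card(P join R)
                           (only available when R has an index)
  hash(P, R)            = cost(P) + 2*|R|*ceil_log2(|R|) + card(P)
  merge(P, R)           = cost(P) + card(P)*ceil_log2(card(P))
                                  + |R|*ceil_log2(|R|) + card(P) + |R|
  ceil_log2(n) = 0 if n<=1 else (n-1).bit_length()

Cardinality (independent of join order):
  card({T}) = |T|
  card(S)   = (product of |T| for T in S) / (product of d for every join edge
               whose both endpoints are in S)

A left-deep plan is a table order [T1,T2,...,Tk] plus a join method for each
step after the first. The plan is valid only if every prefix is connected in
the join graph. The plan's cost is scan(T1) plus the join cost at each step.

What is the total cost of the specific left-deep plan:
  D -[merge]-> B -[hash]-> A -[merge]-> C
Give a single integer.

step 1: scan D: cost=120, card=120
step 2: join B via merge
    card(P join B) = 120*300/(4) = 9000
    cost = 120 + 120*7 + 300*9 + 120 + 300 = 4080
step 3: join A via hash
    card(P join A) = 9000*300/(100) = 27000
    cost = 4080 + 2*300*9 + 9000 = 18480
step 4: join C via merge
    card(P join C) = 27000*20/(20) = 27000
    cost = 18480 + 27000*15 + 20*5 + 27000 + 20 = 450600

450600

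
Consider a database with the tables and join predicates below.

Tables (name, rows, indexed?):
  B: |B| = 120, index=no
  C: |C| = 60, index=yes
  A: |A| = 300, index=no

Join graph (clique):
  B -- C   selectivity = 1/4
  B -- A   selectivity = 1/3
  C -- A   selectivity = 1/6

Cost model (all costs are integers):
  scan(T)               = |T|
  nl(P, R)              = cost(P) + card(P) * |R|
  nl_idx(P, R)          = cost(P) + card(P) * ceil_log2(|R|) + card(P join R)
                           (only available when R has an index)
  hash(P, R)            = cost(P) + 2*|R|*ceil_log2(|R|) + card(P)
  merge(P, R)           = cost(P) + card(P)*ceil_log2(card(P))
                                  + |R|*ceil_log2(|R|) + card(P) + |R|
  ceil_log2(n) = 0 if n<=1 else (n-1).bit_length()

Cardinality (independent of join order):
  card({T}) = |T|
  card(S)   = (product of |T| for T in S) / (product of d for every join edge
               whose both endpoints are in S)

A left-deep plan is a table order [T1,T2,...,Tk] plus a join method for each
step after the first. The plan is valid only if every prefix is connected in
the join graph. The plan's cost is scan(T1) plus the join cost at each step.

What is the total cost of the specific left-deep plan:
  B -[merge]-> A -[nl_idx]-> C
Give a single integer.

step 1: scan B: cost=120, card=120
step 2: join A via merge
    card(P join A) = 120*300/(3) = 12000
    cost = 120 + 120*7 + 300*9 + 120 + 300 = 4080
step 3: join C via nl_idx
    card(P join C) = 12000*60/(4*6) = 30000
    cost = 4080 + 12000*6 + 30000 = 106080

106080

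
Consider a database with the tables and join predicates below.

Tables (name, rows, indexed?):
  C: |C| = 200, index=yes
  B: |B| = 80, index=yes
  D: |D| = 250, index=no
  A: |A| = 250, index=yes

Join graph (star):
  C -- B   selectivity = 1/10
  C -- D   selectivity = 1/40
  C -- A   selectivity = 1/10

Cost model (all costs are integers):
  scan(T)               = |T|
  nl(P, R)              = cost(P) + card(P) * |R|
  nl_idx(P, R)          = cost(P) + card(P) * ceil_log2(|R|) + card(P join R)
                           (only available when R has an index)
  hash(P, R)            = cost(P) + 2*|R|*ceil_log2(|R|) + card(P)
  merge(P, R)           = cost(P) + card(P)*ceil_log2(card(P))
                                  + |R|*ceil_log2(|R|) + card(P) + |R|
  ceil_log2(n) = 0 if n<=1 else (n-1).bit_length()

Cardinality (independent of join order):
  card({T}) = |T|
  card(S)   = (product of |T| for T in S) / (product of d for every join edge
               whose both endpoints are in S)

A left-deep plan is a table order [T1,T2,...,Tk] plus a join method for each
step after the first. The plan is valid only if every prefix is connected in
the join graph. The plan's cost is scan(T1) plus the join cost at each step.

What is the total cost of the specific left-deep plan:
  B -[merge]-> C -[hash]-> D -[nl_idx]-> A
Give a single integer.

step 1: scan B: cost=80, card=80
step 2: join C via merge
    card(P join C) = 80*200/(10) = 1600
    cost = 80 + 80*7 + 200*8 + 80 + 200 = 2520
step 3: join D via hash
    card(P join D) = 1600*250/(40) = 10000
    cost = 2520 + 2*250*8 + 1600 = 8120
step 4: join A via nl_idx
    card(P join A) = 10000*250/(10) = 250000
    cost = 8120 + 10000*8 + 250000 = 338120

338120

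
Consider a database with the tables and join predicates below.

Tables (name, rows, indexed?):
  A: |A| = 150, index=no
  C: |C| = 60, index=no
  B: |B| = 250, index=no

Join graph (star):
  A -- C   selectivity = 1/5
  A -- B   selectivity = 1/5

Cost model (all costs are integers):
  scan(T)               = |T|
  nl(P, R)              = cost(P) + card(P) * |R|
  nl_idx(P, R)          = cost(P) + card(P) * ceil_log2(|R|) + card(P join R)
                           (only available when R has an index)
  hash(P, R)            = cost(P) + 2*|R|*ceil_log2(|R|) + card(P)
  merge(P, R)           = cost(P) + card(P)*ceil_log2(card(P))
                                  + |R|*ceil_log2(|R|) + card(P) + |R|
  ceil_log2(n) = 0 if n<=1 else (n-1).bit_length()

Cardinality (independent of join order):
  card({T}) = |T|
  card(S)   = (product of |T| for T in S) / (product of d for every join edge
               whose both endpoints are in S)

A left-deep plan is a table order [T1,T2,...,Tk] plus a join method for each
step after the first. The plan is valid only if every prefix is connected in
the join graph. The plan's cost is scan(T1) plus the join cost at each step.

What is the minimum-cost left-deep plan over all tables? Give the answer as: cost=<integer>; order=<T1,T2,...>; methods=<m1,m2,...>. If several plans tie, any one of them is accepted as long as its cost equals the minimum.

cost=6820; order=A,C,B; methods=hash,hash

Selinger DP (subsets sized 1..n):
  {A}: scan cost=150, card=150
  {C}: scan cost=60, card=60
  {B}: scan cost=250, card=250
  {AC}: card=1800; try (C,hash)→1020, (A,merge)→1830, (C,merge)→1920, (A,hash)→2520, (A,nl)→9060, (C,nl)→9150; best=1020 via (C,hash)
  {AB}: card=7500; try (A,hash)→2900, (B,merge)→3750, (A,merge)→3850, (B,hash)→4300, (B,nl)→37650, (A,nl)→37750; best=2900 via (A,hash)
  {ABC}: card=90000; try (B,hash)→6820, (C,hash)→11120, (B,merge)→24870, (C,merge)→108320, (B,nl)→451020, (C,nl)→452900; best=6820 via (B,hash)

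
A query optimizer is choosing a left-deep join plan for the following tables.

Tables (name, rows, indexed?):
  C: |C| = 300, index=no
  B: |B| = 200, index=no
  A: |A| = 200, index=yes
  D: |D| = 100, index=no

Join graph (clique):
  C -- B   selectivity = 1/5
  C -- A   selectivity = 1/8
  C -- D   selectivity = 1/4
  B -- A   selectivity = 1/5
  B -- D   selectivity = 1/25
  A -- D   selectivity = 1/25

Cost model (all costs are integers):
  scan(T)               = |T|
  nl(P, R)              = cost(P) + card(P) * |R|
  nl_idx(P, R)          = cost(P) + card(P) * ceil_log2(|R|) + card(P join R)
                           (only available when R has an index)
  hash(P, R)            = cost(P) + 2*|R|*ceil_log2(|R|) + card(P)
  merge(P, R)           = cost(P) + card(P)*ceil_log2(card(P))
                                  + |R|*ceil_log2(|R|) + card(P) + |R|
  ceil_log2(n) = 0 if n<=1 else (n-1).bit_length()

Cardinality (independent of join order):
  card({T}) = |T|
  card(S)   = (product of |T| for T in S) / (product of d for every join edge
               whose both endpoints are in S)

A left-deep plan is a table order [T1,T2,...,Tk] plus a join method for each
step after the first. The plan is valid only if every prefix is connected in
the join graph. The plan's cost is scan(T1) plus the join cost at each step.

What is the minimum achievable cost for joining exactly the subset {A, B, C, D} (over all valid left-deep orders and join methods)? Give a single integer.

Selinger DP over subsets of {A,B,C,D}:
  {C}: scan cost=300, card=300
  {B}: scan cost=200, card=200
  {A}: scan cost=200, card=200
  {D}: scan cost=100, card=100
  {BC}: card=12000; try (B,hash)→3800, (C,merge)→5000, (B,merge)→5100, (C,hash)→5800, (C,nl)→60200, (B,nl)→60300; best=3800 via (B,hash)
  {AC}: card=7500; try (A,hash)→3800, (C,merge)→5000, (A,merge)→5100, (C,hash)→5800, (A,nl_idx)→10200, (C,nl)→60200 …(+1); best=3800 via (A,hash)
  {CD}: card=7500; try (D,hash)→2000, (C,merge)→3900, (D,merge)→4100, (C,hash)→5600, (C,nl)→30100, (D,nl)→30300; best=2000 via (D,hash)
  {AB}: card=8000; try (B,hash)→3600, (A,hash)→3600, (B,merge)→3800, (A,merge)→3800, (A,nl_idx)→9800, (B,nl)→40200 …(+1); best=3600 via (B,hash)
  {BD}: card=800; try (D,hash)→1800, (B,merge)→2700, (D,merge)→2800, (B,hash)→3400, (B,nl)→20100, (D,nl)→20200; best=1800 via (D,hash)
  {AD}: card=800; try (A,nl_idx)→1700, (D,hash)→1800, (A,merge)→2700, (D,merge)→2800, (A,hash)→3400, (A,nl)→20100 …(+1); best=1700 via (A,nl_idx)
  {ABC}: card=60000; try (B,hash)→14500, (C,hash)→17000, (A,hash)→19000, (B,merge)→110600, (C,merge)→118600, (A,nl_idx)→159800 …(+4); best=14500 via (B,hash)
  {BCD}: card=12000; try (C,hash)→8000, (B,hash)→12700, (C,merge)→13600, (D,hash)→17200, (B,merge)→108800, (D,merge)→184600 …(+3); best=8000 via (C,hash)
  {ACD}: card=7500; try (C,hash)→7900, (D,hash)→12700, (A,hash)→12700, (C,merge)→13500, (A,nl_idx)→69500, (A,merge)→108800 …(+4); best=7900 via (C,hash)
  {ABD}: card=1280; try (B,hash)→5700, (A,hash)→5800, (A,nl_idx)→9480, (B,merge)→12300, (A,merge)→12400, (D,hash)→13000 …(+4); best=5700 via (B,hash)
  {ABCD}: card=2400; try (C,hash)→12380, (B,hash)→18600, (A,hash)→23200, (C,merge)→24060, (D,hash)→75900, (A,nl_idx)→106400 …(+7); best=12380 via (C,hash)

12380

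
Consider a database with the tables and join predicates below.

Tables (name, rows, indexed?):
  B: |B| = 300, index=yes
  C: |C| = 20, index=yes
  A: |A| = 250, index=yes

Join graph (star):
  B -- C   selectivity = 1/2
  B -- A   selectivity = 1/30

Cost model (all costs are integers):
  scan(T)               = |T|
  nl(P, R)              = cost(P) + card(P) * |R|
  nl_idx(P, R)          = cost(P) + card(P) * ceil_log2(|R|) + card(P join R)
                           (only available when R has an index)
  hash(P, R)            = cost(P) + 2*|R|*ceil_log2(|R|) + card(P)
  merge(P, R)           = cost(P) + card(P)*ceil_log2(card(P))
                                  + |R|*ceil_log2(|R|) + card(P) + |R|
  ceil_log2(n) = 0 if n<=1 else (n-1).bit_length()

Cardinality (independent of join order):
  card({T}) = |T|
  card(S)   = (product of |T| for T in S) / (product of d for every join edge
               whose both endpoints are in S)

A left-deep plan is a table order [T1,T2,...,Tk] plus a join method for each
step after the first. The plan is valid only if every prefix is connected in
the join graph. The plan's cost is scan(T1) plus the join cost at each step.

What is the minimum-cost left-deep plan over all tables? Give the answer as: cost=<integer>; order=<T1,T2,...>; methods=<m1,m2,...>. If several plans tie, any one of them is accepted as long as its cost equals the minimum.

Selinger DP (subsets sized 1..n):
  {B}: scan cost=300, card=300
  {C}: scan cost=20, card=20
  {A}: scan cost=250, card=250
  {BC}: card=3000; try (C,hash)→800, (B,merge)→3140, (B,nl_idx)→3200, (C,merge)→3420, (C,nl_idx)→4800, (B,hash)→5440 …(+2); best=800 via (C,hash)
  {AB}: card=2500; try (A,hash)→4600, (B,nl_idx)→5000, (A,nl_idx)→5200, (B,merge)→5500, (A,merge)→5550, (B,hash)→5900 …(+2); best=4600 via (A,hash)
  {ABC}: card=25000; try (C,hash)→7300, (A,hash)→7800, (C,merge)→37220, (A,merge)→42050, (C,nl_idx)→42100, (A,nl_idx)→49800 …(+2); best=7300 via (C,hash)

cost=7300; order=B,A,C; methods=hash,hash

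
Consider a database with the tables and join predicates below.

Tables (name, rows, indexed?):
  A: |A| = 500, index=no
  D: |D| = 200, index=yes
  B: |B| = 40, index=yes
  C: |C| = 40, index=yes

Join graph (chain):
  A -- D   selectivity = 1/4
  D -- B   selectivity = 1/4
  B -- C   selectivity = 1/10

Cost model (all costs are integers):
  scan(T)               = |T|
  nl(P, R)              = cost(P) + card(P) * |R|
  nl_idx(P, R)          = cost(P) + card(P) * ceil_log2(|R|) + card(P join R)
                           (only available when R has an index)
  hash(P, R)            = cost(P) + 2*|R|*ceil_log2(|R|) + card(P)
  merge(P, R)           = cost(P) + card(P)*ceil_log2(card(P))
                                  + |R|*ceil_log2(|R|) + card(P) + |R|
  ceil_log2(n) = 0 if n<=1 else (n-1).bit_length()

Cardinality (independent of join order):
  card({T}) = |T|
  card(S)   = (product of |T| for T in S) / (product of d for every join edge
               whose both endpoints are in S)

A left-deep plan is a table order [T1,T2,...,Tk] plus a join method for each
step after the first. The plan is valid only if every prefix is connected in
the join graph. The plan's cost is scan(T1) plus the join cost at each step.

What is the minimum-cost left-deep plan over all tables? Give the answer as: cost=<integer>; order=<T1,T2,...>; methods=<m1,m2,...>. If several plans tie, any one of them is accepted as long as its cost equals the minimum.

Selinger DP (subsets sized 1..n):
  {A}: scan cost=500, card=500
  {D}: scan cost=200, card=200
  {B}: scan cost=40, card=40
  {C}: scan cost=40, card=40
  {AD}: card=25000; try (D,hash)→4200, (A,merge)→7000, (D,merge)→7300, (A,hash)→9400, (D,nl_idx)→29500, (A,nl)→100200 …(+1); best=4200 via (D,hash)
  {BD}: card=2000; try (B,hash)→880, (D,merge)→2120, (B,merge)→2280, (D,nl_idx)→2360, (D,hash)→3280, (B,nl_idx)→3400 …(+2); best=880 via (B,hash)
  {BC}: card=160; try (C,nl_idx)→440, (B,nl_idx)→440, (C,hash)→560, (B,hash)→560, (C,merge)→600, (B,merge)→600 …(+2); best=440 via (C,nl_idx)
  {ABD}: card=250000; try (A,hash)→11880, (B,hash)→29680, (A,merge)→29880, (B,nl_idx)→404200, (B,merge)→404480, (A,nl)→1000880 …(+1); best=11880 via (A,hash)
  {BCD}: card=8000; try (C,hash)→3360, (D,merge)→3680, (D,hash)→3800, (D,nl_idx)→9720, (C,nl_idx)→20880, (C,merge)→25160 …(+2); best=3360 via (C,hash)
  {ABCD}: card=1000000; try (A,hash)→20360, (A,merge)→120360, (C,hash)→262360, (C,nl_idx)→2511880, (A,nl)→4003360, (C,merge)→4762160 …(+1); best=20360 via (A,hash)

cost=20360; order=D,B,C,A; methods=hash,hash,hash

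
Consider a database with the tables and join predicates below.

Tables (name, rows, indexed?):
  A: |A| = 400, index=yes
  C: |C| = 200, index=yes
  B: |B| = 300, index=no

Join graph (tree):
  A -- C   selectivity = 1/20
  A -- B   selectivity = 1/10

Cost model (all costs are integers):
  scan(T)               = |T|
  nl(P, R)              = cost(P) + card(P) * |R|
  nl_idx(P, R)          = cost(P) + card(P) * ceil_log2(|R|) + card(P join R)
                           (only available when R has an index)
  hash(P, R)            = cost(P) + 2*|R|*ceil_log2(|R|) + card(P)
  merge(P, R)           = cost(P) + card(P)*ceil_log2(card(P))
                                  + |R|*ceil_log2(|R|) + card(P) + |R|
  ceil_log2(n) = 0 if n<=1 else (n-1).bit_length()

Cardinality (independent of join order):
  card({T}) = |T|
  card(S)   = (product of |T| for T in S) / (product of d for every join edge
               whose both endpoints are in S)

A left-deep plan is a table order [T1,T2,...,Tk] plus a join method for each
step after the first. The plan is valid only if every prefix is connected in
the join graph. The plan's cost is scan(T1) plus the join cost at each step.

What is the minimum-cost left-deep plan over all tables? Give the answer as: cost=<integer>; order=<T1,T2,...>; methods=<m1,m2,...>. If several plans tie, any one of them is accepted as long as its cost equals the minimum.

Selinger DP (subsets sized 1..n):
  {A}: scan cost=400, card=400
  {C}: scan cost=200, card=200
  {B}: scan cost=300, card=300
  {AC}: card=4000; try (C,hash)→4000, (A,merge)→6000, (A,nl_idx)→6000, (C,merge)→6200, (C,nl_idx)→7600, (A,hash)→7600 …(+2); best=4000 via (C,hash)
  {AB}: card=12000; try (B,hash)→6200, (A,merge)→7300, (B,merge)→7400, (A,hash)→7800, (A,nl_idx)→15000, (A,nl)→120300 …(+1); best=6200 via (B,hash)
  {ABC}: card=120000; try (B,hash)→13400, (C,hash)→21400, (B,merge)→59000, (C,merge)→188000, (C,nl_idx)→222200, (B,nl)→1204000 …(+1); best=13400 via (B,hash)

cost=13400; order=A,C,B; methods=hash,hash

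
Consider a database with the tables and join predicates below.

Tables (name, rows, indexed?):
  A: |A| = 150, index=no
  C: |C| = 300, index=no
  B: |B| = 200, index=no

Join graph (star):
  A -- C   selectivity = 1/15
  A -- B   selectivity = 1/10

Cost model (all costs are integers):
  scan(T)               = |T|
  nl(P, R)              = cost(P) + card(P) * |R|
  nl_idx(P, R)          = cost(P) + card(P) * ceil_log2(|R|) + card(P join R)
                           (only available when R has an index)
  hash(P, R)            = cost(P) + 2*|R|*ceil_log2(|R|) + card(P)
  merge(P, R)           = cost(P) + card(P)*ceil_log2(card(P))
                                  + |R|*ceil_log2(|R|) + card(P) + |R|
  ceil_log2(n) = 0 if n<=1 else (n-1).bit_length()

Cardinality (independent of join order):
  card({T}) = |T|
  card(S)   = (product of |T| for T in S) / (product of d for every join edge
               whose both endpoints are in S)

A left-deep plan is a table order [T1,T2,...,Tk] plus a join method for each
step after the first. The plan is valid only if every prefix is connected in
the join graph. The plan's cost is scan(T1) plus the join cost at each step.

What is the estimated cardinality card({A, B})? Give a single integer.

3000

Tables in S: A(150), B(200)
Edges inside S: A-B(d=10)
numerator = 150 * 200 = 30000
denominator = 10 = 10
card(S) = 30000 / 10 = 3000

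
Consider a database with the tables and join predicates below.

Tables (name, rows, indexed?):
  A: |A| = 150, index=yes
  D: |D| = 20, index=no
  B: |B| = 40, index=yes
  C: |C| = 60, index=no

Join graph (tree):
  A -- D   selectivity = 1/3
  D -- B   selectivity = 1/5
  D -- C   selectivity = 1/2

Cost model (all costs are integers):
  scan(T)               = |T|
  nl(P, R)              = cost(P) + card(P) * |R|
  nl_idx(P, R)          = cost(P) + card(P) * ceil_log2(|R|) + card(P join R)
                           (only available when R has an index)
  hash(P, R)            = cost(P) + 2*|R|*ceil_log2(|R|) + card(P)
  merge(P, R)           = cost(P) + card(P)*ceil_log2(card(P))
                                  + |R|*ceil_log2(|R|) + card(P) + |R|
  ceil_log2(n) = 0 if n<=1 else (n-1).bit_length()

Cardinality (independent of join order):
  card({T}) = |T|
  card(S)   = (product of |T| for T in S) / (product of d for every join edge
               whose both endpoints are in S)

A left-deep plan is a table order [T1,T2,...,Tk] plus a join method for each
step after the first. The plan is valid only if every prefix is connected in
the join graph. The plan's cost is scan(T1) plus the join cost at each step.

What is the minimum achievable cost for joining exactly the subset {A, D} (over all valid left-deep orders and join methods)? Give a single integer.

500

Selinger DP over subsets of {A,D}:
  {A}: scan cost=150, card=150
  {D}: scan cost=20, card=20
  {AD}: card=1000; try (D,hash)→500, (A,nl_idx)→1180, (A,merge)→1490, (D,merge)→1620, (A,hash)→2440, (A,nl)→3020 …(+1); best=500 via (D,hash)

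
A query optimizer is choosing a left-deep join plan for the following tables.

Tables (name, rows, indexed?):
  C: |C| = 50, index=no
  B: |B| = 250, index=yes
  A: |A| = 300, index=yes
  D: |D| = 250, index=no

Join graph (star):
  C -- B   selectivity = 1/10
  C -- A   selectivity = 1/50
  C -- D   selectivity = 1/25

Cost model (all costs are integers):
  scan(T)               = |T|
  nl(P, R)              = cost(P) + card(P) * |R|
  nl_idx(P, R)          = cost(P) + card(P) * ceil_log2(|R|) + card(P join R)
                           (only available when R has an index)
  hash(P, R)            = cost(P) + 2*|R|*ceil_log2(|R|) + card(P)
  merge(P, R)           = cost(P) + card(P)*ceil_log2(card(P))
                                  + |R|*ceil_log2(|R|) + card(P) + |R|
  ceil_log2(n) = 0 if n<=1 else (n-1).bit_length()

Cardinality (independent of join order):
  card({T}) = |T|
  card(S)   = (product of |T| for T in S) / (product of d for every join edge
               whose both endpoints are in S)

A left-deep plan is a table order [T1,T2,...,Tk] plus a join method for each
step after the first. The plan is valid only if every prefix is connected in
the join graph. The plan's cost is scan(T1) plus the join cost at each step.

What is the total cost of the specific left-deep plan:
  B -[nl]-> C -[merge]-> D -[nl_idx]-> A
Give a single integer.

step 1: scan B: cost=250, card=250
step 2: join C via nl
    card(P join C) = 250*50/(10) = 1250
    cost = 250 + 250*50 = 12750
step 3: join D via merge
    card(P join D) = 1250*250/(25) = 12500
    cost = 12750 + 1250*11 + 250*8 + 1250 + 250 = 30000
step 4: join A via nl_idx
    card(P join A) = 12500*300/(50) = 75000
    cost = 30000 + 12500*9 + 75000 = 217500

217500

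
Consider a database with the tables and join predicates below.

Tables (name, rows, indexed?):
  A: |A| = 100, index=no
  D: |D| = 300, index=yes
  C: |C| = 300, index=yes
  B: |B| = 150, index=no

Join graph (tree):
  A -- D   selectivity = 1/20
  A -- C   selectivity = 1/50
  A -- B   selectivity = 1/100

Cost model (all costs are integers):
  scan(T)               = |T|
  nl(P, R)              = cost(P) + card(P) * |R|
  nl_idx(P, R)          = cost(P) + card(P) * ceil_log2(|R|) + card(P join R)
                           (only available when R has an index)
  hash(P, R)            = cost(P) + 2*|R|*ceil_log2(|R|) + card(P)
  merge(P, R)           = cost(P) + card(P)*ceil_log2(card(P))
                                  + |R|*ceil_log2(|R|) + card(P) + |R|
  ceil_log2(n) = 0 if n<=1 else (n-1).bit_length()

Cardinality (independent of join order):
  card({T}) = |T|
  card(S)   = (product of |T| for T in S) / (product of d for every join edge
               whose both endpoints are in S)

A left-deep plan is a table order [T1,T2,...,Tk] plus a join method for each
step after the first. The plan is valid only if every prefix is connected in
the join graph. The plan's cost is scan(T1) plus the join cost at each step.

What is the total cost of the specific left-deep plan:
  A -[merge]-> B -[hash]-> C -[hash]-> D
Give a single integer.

14100

step 1: scan A: cost=100, card=100
step 2: join B via merge
    card(P join B) = 100*150/(100) = 150
    cost = 100 + 100*7 + 150*8 + 100 + 150 = 2250
step 3: join C via hash
    card(P join C) = 150*300/(50) = 900
    cost = 2250 + 2*300*9 + 150 = 7800
step 4: join D via hash
    card(P join D) = 900*300/(20) = 13500
    cost = 7800 + 2*300*9 + 900 = 14100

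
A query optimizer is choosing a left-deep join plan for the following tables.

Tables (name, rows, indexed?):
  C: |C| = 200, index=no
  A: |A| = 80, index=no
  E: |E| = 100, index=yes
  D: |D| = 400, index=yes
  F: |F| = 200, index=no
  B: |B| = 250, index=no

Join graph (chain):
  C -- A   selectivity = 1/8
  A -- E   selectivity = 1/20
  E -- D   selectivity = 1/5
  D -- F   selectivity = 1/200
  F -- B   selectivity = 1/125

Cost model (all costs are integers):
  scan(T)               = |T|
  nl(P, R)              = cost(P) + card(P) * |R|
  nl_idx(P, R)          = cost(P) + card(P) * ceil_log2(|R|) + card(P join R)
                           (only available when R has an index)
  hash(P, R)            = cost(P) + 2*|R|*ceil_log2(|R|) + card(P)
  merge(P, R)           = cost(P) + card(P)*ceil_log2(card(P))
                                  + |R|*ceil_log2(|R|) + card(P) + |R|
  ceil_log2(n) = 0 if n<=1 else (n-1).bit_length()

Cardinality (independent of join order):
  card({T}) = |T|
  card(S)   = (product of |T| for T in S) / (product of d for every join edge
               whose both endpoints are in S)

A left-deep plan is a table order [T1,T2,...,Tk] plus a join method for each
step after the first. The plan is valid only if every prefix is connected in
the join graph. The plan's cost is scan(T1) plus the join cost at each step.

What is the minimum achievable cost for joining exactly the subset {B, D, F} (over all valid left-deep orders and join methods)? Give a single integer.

Selinger DP over subsets of {B,D,F}:
  {D}: scan cost=400, card=400
  {F}: scan cost=200, card=200
  {B}: scan cost=250, card=250
  {DF}: card=400; try (D,nl_idx)→2400, (F,hash)→4000, (D,merge)→6000, (F,merge)→6200, (D,hash)→7600, (D,nl)→80200 …(+1); best=2400 via (D,nl_idx)
  {BF}: card=400; try (F,hash)→3700, (B,merge)→4250, (F,merge)→4300, (B,hash)→4400, (B,nl)→50200, (F,nl)→50250; best=3700 via (F,hash)
  {BDF}: card=800; try (B,hash)→6800, (D,nl_idx)→8100, (B,merge)→8650, (D,hash)→11300, (D,merge)→11700, (B,nl)→102400 …(+1); best=6800 via (B,hash)

6800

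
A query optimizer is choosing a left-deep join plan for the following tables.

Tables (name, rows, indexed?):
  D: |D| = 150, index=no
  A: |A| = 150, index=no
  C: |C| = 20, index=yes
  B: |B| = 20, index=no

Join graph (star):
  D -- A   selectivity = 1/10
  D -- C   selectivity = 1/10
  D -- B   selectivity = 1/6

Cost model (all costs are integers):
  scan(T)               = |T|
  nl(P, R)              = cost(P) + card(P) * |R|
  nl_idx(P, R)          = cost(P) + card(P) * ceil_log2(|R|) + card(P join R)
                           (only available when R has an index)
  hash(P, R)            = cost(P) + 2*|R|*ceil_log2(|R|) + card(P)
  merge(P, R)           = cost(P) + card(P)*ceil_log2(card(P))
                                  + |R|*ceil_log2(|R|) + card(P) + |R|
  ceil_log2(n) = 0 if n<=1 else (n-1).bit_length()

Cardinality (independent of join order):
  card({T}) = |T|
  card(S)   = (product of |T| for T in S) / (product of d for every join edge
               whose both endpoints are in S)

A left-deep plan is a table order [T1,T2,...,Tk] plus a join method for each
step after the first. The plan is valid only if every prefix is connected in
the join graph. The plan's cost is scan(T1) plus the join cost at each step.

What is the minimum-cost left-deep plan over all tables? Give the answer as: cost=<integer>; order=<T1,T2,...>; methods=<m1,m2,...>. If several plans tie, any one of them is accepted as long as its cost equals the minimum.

Selinger DP (subsets sized 1..n):
  {D}: scan cost=150, card=150
  {A}: scan cost=150, card=150
  {C}: scan cost=20, card=20
  {B}: scan cost=20, card=20
  {AD}: card=2250; try (D,hash)→2700, (A,hash)→2700, (D,merge)→2850, (A,merge)→2850, (D,nl)→22650, (A,nl)→22650; best=2700 via (D,hash)
  {CD}: card=300; try (C,hash)→500, (C,nl_idx)→1200, (D,merge)→1490, (C,merge)→1620, (D,hash)→2440, (D,nl)→3020 …(+1); best=500 via (C,hash)
  {BD}: card=500; try (B,hash)→500, (D,merge)→1490, (B,merge)→1620, (D,hash)→2440, (D,nl)→3020, (B,nl)→3150; best=500 via (B,hash)
  {ACD}: card=4500; try (A,hash)→3200, (A,merge)→4850, (C,hash)→5150, (C,nl_idx)→18450, (C,merge)→32070, (A,nl)→45500 …(+1); best=3200 via (A,hash)
  {ABD}: card=7500; try (A,hash)→3400, (B,hash)→5150, (A,merge)→6850, (B,merge)→32070, (B,nl)→47700, (A,nl)→75500; best=3400 via (A,hash)
  {BCD}: card=1000; try (B,hash)→1000, (C,hash)→1200, (B,merge)→3620, (C,nl_idx)→4000, (C,merge)→5620, (B,nl)→6500 …(+1); best=1000 via (B,hash)
  {ABCD}: card=15000; try (A,hash)→4400, (B,hash)→7900, (C,hash)→11100, (A,merge)→13350, (C,nl_idx)→55900, (B,merge)→66320 …(+4); best=4400 via (A,hash)

cost=4400; order=D,C,B,A; methods=hash,hash,hash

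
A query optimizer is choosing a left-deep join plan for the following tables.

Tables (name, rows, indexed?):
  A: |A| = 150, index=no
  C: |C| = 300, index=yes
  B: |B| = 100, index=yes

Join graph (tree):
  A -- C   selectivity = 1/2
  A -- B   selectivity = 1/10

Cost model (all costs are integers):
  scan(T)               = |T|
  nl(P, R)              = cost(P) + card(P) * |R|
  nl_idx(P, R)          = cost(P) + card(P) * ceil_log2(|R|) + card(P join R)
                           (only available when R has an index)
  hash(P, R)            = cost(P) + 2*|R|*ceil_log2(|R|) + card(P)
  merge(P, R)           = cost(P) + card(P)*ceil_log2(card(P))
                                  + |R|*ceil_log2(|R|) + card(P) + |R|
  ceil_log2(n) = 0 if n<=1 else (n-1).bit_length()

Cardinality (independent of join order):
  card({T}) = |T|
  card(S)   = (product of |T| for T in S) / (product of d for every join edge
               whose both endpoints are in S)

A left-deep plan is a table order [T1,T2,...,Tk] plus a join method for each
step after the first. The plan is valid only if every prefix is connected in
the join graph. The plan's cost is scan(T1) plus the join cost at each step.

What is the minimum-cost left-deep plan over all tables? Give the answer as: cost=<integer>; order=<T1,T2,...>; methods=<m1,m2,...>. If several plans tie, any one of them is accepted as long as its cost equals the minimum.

cost=8600; order=A,B,C; methods=hash,hash

Selinger DP (subsets sized 1..n):
  {A}: scan cost=150, card=150
  {C}: scan cost=300, card=300
  {B}: scan cost=100, card=100
  {AC}: card=22500; try (A,hash)→3000, (C,merge)→4500, (A,merge)→4650, (C,hash)→5700, (C,nl_idx)→24000, (C,nl)→45150 …(+1); best=3000 via (A,hash)
  {AB}: card=1500; try (B,hash)→1700, (A,merge)→2250, (B,merge)→2300, (A,hash)→2600, (B,nl_idx)→2700, (A,nl)→15100 …(+1); best=1700 via (B,hash)
  {ABC}: card=225000; try (C,hash)→8600, (C,merge)→22700, (B,hash)→26900, (C,nl_idx)→240200, (B,merge)→363800, (B,nl_idx)→385500 …(+2); best=8600 via (C,hash)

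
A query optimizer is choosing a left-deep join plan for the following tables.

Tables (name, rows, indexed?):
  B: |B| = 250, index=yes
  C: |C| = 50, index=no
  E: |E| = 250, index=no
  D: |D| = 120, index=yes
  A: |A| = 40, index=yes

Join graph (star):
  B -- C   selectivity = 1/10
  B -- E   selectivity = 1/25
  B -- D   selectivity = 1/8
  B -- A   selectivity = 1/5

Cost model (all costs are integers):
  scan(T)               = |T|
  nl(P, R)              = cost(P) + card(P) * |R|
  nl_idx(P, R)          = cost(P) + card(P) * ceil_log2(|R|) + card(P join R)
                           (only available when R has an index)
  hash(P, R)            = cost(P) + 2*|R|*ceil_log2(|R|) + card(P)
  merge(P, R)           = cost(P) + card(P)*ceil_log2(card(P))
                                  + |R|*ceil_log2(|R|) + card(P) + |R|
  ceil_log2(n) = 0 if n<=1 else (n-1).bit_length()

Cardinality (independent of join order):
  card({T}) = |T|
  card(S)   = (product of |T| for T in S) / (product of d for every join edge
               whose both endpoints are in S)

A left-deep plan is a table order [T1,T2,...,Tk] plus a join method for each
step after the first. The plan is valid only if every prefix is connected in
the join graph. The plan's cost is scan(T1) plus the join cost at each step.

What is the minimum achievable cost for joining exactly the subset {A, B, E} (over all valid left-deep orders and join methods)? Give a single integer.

6980

Selinger DP over subsets of {A,B,E}:
  {B}: scan cost=250, card=250
  {E}: scan cost=250, card=250
  {A}: scan cost=40, card=40
  {BE}: card=2500; try (E,hash)→4500, (B,hash)→4500, (E,merge)→4750, (B,merge)→4750, (B,nl_idx)→4750, (E,nl)→62750 …(+1); best=4500 via (E,hash)
  {AB}: card=2000; try (A,hash)→980, (B,nl_idx)→2360, (B,merge)→2570, (A,merge)→2780, (A,nl_idx)→3750, (B,hash)→4080 …(+2); best=980 via (A,hash)
  {ABE}: card=20000; try (E,hash)→6980, (A,hash)→7480, (E,merge)→27230, (A,merge)→37280, (A,nl_idx)→39500, (A,nl)→104500 …(+1); best=6980 via (E,hash)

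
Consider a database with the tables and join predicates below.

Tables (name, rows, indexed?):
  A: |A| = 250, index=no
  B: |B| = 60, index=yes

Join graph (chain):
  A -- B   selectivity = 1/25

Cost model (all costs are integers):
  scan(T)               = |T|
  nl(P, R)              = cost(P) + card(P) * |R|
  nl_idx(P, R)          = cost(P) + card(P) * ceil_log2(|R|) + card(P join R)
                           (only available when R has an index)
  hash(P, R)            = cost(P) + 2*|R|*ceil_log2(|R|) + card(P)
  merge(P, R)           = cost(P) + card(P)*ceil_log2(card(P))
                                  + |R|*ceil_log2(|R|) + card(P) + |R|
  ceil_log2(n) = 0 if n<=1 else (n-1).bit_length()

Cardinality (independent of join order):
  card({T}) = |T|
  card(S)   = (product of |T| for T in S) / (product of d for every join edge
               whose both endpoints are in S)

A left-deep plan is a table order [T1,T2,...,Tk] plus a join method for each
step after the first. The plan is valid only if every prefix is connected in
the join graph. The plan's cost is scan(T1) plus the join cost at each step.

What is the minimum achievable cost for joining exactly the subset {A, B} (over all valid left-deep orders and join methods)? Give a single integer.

Selinger DP over subsets of {A,B}:
  {A}: scan cost=250, card=250
  {B}: scan cost=60, card=60
  {AB}: card=600; try (B,hash)→1220, (B,nl_idx)→2350, (A,merge)→2730, (B,merge)→2920, (A,hash)→4120, (A,nl)→15060 …(+1); best=1220 via (B,hash)

1220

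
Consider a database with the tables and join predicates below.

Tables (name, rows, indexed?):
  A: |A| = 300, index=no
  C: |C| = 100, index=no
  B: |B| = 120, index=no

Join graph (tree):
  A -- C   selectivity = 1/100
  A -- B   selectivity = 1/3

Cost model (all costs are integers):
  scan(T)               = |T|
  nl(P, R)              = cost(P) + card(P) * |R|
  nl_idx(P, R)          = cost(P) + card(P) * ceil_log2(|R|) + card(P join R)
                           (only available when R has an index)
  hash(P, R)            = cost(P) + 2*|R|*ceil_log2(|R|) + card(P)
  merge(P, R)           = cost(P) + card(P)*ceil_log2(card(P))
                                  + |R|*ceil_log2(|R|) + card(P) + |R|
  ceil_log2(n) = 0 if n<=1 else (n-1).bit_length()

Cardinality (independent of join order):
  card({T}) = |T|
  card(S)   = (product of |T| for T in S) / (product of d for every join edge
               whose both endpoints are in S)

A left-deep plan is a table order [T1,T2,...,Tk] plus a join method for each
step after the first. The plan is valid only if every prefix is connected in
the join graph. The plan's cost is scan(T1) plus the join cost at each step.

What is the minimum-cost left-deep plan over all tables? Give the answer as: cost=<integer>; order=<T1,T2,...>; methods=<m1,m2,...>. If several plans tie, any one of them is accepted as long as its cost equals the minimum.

cost=3980; order=A,C,B; methods=hash,hash

Selinger DP (subsets sized 1..n):
  {A}: scan cost=300, card=300
  {C}: scan cost=100, card=100
  {B}: scan cost=120, card=120
  {AC}: card=300; try (C,hash)→2000, (A,merge)→3900, (C,merge)→4100, (A,hash)→5600, (A,nl)→30100, (C,nl)→30300; best=2000 via (C,hash)
  {AB}: card=12000; try (B,hash)→2280, (A,merge)→4080, (B,merge)→4260, (A,hash)→5640, (A,nl)→36120, (B,nl)→36300; best=2280 via (B,hash)
  {ABC}: card=12000; try (B,hash)→3980, (B,merge)→5960, (C,hash)→15680, (B,nl)→38000, (C,merge)→183080, (C,nl)→1202280; best=3980 via (B,hash)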